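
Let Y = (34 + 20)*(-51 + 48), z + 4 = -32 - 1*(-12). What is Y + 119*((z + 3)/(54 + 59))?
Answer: -20805/113 ≈ -184.11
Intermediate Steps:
z = -24 (z = -4 + (-32 - 1*(-12)) = -4 + (-32 + 12) = -4 - 20 = -24)
Y = -162 (Y = 54*(-3) = -162)
Y + 119*((z + 3)/(54 + 59)) = -162 + 119*((-24 + 3)/(54 + 59)) = -162 + 119*(-21/113) = -162 - 2499/113 = -20805/113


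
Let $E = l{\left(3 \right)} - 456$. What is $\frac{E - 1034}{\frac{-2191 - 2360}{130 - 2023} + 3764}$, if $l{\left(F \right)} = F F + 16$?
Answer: $- \frac{924415}{2376601} \approx -0.38897$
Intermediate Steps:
$l{\left(F \right)} = 16 + F^{2}$ ($l{\left(F \right)} = F^{2} + 16 = 16 + F^{2}$)
$E = -431$ ($E = \left(16 + 3^{2}\right) - 456 = \left(16 + 9\right) - 456 = 25 - 456 = -431$)
$\frac{E - 1034}{\frac{-2191 - 2360}{130 - 2023} + 3764} = \frac{-431 - 1034}{\frac{-2191 - 2360}{130 - 2023} + 3764} = - \frac{1465}{- \frac{4551}{-1893} + 3764} = - \frac{1465}{\left(-4551\right) \left(- \frac{1}{1893}\right) + 3764} = - \frac{1465}{\frac{1517}{631} + 3764} = - \frac{1465}{\frac{2376601}{631}} = \left(-1465\right) \frac{631}{2376601} = - \frac{924415}{2376601}$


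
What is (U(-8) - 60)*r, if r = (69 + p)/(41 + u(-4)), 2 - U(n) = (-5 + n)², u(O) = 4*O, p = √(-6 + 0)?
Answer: -15663/25 - 227*I*√6/25 ≈ -626.52 - 22.241*I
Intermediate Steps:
p = I*√6 (p = √(-6) = I*√6 ≈ 2.4495*I)
U(n) = 2 - (-5 + n)²
r = 69/25 + I*√6/25 (r = (69 + I*√6)/(41 + 4*(-4)) = (69 + I*√6)/(41 - 16) = (69 + I*√6)/25 = (69 + I*√6)*(1/25) = 69/25 + I*√6/25 ≈ 2.76 + 0.09798*I)
(U(-8) - 60)*r = ((2 - (-5 - 8)²) - 60)*(69/25 + I*√6/25) = ((2 - 1*(-13)²) - 60)*(69/25 + I*√6/25) = ((2 - 1*169) - 60)*(69/25 + I*√6/25) = ((2 - 169) - 60)*(69/25 + I*√6/25) = (-167 - 60)*(69/25 + I*√6/25) = -227*(69/25 + I*√6/25) = -15663/25 - 227*I*√6/25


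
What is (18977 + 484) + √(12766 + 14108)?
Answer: 19461 + 3*√2986 ≈ 19625.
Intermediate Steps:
(18977 + 484) + √(12766 + 14108) = 19461 + √26874 = 19461 + 3*√2986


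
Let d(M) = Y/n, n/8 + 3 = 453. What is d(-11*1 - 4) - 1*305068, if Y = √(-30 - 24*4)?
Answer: -305068 + I*√14/1200 ≈ -3.0507e+5 + 0.003118*I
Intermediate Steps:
n = 3600 (n = -24 + 8*453 = -24 + 3624 = 3600)
Y = 3*I*√14 (Y = √(-30 - 96) = √(-126) = 3*I*√14 ≈ 11.225*I)
d(M) = I*√14/1200 (d(M) = (3*I*√14)/3600 = (3*I*√14)*(1/3600) = I*√14/1200)
d(-11*1 - 4) - 1*305068 = I*√14/1200 - 1*305068 = I*√14/1200 - 305068 = -305068 + I*√14/1200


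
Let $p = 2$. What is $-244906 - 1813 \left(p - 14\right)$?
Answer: $-223150$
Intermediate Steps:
$-244906 - 1813 \left(p - 14\right) = -244906 - 1813 \left(2 - 14\right) = -244906 - -21756 = -244906 + 21756 = -223150$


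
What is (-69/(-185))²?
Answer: 4761/34225 ≈ 0.13911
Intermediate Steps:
(-69/(-185))² = (-69*(-1/185))² = (69/185)² = 4761/34225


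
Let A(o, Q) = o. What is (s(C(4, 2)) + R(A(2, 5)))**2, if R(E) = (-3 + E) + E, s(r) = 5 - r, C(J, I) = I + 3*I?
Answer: 4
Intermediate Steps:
C(J, I) = 4*I
R(E) = -3 + 2*E
(s(C(4, 2)) + R(A(2, 5)))**2 = ((5 - 4*2) + (-3 + 2*2))**2 = ((5 - 1*8) + (-3 + 4))**2 = ((5 - 8) + 1)**2 = (-3 + 1)**2 = (-2)**2 = 4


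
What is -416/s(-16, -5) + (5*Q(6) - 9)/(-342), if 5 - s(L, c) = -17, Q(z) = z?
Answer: -23789/1254 ≈ -18.970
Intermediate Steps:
s(L, c) = 22 (s(L, c) = 5 - 1*(-17) = 5 + 17 = 22)
-416/s(-16, -5) + (5*Q(6) - 9)/(-342) = -416/22 + (5*6 - 9)/(-342) = -416*1/22 + (30 - 9)*(-1/342) = -208/11 + 21*(-1/342) = -208/11 - 7/114 = -23789/1254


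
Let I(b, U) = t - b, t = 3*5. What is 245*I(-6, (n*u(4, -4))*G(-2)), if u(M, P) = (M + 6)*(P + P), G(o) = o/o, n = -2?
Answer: 5145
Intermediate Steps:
G(o) = 1
u(M, P) = 2*P*(6 + M) (u(M, P) = (6 + M)*(2*P) = 2*P*(6 + M))
t = 15
I(b, U) = 15 - b
245*I(-6, (n*u(4, -4))*G(-2)) = 245*(15 - 1*(-6)) = 245*(15 + 6) = 245*21 = 5145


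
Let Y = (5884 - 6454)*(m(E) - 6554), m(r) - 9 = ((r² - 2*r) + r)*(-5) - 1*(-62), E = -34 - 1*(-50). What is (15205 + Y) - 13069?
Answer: 4381446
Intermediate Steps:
E = 16 (E = -34 + 50 = 16)
m(r) = 71 - 5*r² + 5*r (m(r) = 9 + (((r² - 2*r) + r)*(-5) - 1*(-62)) = 9 + ((r² - r)*(-5) + 62) = 9 + ((-5*r² + 5*r) + 62) = 9 + (62 - 5*r² + 5*r) = 71 - 5*r² + 5*r)
Y = 4379310 (Y = (5884 - 6454)*((71 - 5*16² + 5*16) - 6554) = -570*((71 - 5*256 + 80) - 6554) = -570*((71 - 1280 + 80) - 6554) = -570*(-1129 - 6554) = -570*(-7683) = 4379310)
(15205 + Y) - 13069 = (15205 + 4379310) - 13069 = 4394515 - 13069 = 4381446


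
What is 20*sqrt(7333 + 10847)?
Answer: 120*sqrt(505) ≈ 2696.7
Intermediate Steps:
20*sqrt(7333 + 10847) = 20*sqrt(18180) = 20*(6*sqrt(505)) = 120*sqrt(505)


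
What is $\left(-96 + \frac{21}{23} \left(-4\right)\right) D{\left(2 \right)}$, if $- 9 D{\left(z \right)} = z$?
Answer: $\frac{1528}{69} \approx 22.145$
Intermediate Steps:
$D{\left(z \right)} = - \frac{z}{9}$
$\left(-96 + \frac{21}{23} \left(-4\right)\right) D{\left(2 \right)} = \left(-96 + \frac{21}{23} \left(-4\right)\right) \left(\left(- \frac{1}{9}\right) 2\right) = \left(-96 + 21 \cdot \frac{1}{23} \left(-4\right)\right) \left(- \frac{2}{9}\right) = \left(-96 + \frac{21}{23} \left(-4\right)\right) \left(- \frac{2}{9}\right) = \left(-96 - \frac{84}{23}\right) \left(- \frac{2}{9}\right) = \left(- \frac{2292}{23}\right) \left(- \frac{2}{9}\right) = \frac{1528}{69}$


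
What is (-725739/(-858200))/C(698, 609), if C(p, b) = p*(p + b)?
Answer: 103677/111846263600 ≈ 9.2696e-7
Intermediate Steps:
C(p, b) = p*(b + p)
(-725739/(-858200))/C(698, 609) = (-725739/(-858200))/((698*(609 + 698))) = (-725739*(-1/858200))/((698*1307)) = (103677/122600)/912286 = (103677/122600)*(1/912286) = 103677/111846263600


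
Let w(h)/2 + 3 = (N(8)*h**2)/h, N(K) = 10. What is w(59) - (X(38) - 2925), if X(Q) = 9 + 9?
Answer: 4081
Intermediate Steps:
X(Q) = 18
w(h) = -6 + 20*h (w(h) = -6 + 2*((10*h**2)/h) = -6 + 2*(10*h) = -6 + 20*h)
w(59) - (X(38) - 2925) = (-6 + 20*59) - (18 - 2925) = (-6 + 1180) - 1*(-2907) = 1174 + 2907 = 4081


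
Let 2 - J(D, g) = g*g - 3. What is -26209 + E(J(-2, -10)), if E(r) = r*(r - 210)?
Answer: 2766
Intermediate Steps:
J(D, g) = 5 - g² (J(D, g) = 2 - (g*g - 3) = 2 - (g² - 3) = 2 - (-3 + g²) = 2 + (3 - g²) = 5 - g²)
E(r) = r*(-210 + r)
-26209 + E(J(-2, -10)) = -26209 + (5 - 1*(-10)²)*(-210 + (5 - 1*(-10)²)) = -26209 + (5 - 1*100)*(-210 + (5 - 1*100)) = -26209 + (5 - 100)*(-210 + (5 - 100)) = -26209 - 95*(-210 - 95) = -26209 - 95*(-305) = -26209 + 28975 = 2766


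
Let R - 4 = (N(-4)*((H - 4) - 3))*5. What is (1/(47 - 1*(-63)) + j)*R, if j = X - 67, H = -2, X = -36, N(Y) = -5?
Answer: -2594341/110 ≈ -23585.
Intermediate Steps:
j = -103 (j = -36 - 67 = -103)
R = 229 (R = 4 - 5*((-2 - 4) - 3)*5 = 4 - 5*(-6 - 3)*5 = 4 - 5*(-9)*5 = 4 + 45*5 = 4 + 225 = 229)
(1/(47 - 1*(-63)) + j)*R = (1/(47 - 1*(-63)) - 103)*229 = (1/(47 + 63) - 103)*229 = (1/110 - 103)*229 = -11329/110*229 = -2594341/110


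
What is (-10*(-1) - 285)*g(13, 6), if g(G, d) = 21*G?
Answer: -75075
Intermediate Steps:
(-10*(-1) - 285)*g(13, 6) = (-10*(-1) - 285)*(21*13) = (10 - 285)*273 = -275*273 = -75075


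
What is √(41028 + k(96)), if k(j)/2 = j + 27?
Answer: 3*√4586 ≈ 203.16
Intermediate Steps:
k(j) = 54 + 2*j (k(j) = 2*(j + 27) = 2*(27 + j) = 54 + 2*j)
√(41028 + k(96)) = √(41028 + (54 + 2*96)) = √(41028 + (54 + 192)) = √(41028 + 246) = √41274 = 3*√4586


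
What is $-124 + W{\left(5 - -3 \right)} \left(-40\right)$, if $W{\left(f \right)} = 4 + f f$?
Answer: $-2844$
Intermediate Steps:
$W{\left(f \right)} = 4 + f^{2}$
$-124 + W{\left(5 - -3 \right)} \left(-40\right) = -124 + \left(4 + \left(5 - -3\right)^{2}\right) \left(-40\right) = -124 + \left(4 + \left(5 + 3\right)^{2}\right) \left(-40\right) = -124 + \left(4 + 8^{2}\right) \left(-40\right) = -124 + \left(4 + 64\right) \left(-40\right) = -124 + 68 \left(-40\right) = -124 - 2720 = -2844$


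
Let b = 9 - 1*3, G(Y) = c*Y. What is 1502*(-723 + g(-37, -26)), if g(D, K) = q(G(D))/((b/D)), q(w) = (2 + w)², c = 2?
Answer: -49101882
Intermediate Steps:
G(Y) = 2*Y
b = 6 (b = 9 - 3 = 6)
g(D, K) = D*(2 + 2*D)²/6 (g(D, K) = (2 + 2*D)²/((6/D)) = (2 + 2*D)²*(D/6) = D*(2 + 2*D)²/6)
1502*(-723 + g(-37, -26)) = 1502*(-723 + (⅔)*(-37)*(1 - 37)²) = 1502*(-723 + (⅔)*(-37)*(-36)²) = 1502*(-723 + (⅔)*(-37)*1296) = 1502*(-723 - 31968) = 1502*(-32691) = -49101882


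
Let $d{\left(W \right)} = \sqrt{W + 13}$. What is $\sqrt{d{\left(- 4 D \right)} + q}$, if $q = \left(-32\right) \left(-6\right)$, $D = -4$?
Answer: $\sqrt{192 + \sqrt{29}} \approx 14.049$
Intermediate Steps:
$d{\left(W \right)} = \sqrt{13 + W}$
$q = 192$
$\sqrt{d{\left(- 4 D \right)} + q} = \sqrt{\sqrt{13 - -16} + 192} = \sqrt{\sqrt{13 + 16} + 192} = \sqrt{\sqrt{29} + 192} = \sqrt{192 + \sqrt{29}}$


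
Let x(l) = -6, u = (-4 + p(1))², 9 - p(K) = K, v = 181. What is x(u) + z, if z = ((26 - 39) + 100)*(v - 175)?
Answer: 516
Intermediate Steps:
p(K) = 9 - K
u = 16 (u = (-4 + (9 - 1*1))² = (-4 + (9 - 1))² = (-4 + 8)² = 4² = 16)
z = 522 (z = ((26 - 39) + 100)*(181 - 175) = (-13 + 100)*6 = 87*6 = 522)
x(u) + z = -6 + 522 = 516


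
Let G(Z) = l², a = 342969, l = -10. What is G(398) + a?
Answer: 343069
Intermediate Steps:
G(Z) = 100 (G(Z) = (-10)² = 100)
G(398) + a = 100 + 342969 = 343069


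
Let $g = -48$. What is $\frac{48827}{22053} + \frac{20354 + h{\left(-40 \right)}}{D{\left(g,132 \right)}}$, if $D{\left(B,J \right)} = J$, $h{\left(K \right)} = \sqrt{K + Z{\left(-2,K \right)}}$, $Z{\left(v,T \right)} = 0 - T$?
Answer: $\frac{25295107}{161722} \approx 156.41$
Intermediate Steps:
$Z{\left(v,T \right)} = - T$
$h{\left(K \right)} = 0$ ($h{\left(K \right)} = \sqrt{K - K} = \sqrt{0} = 0$)
$\frac{48827}{22053} + \frac{20354 + h{\left(-40 \right)}}{D{\left(g,132 \right)}} = \frac{48827}{22053} + \frac{20354 + 0}{132} = 48827 \cdot \frac{1}{22053} + 20354 \cdot \frac{1}{132} = \frac{48827}{22053} + \frac{10177}{66} = \frac{25295107}{161722}$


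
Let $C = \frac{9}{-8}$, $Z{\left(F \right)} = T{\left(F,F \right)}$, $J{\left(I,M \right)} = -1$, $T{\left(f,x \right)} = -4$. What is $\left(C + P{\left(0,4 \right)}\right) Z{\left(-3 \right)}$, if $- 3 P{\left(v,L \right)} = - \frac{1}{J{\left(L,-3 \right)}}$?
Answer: $\frac{35}{6} \approx 5.8333$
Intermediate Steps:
$P{\left(v,L \right)} = - \frac{1}{3}$ ($P{\left(v,L \right)} = - \frac{\left(-1\right) \frac{1}{-1}}{3} = - \frac{\left(-1\right) \left(-1\right)}{3} = \left(- \frac{1}{3}\right) 1 = - \frac{1}{3}$)
$Z{\left(F \right)} = -4$
$C = - \frac{9}{8}$ ($C = 9 \left(- \frac{1}{8}\right) = - \frac{9}{8} \approx -1.125$)
$\left(C + P{\left(0,4 \right)}\right) Z{\left(-3 \right)} = \left(- \frac{9}{8} - \frac{1}{3}\right) \left(-4\right) = \left(- \frac{35}{24}\right) \left(-4\right) = \frac{35}{6}$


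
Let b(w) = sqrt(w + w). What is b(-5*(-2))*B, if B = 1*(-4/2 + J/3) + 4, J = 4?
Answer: 20*sqrt(5)/3 ≈ 14.907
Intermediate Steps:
b(w) = sqrt(2)*sqrt(w) (b(w) = sqrt(2*w) = sqrt(2)*sqrt(w))
B = 10/3 (B = 1*(-4/2 + 4/3) + 4 = 1*(-4*1/2 + 4*(1/3)) + 4 = 1*(-2 + 4/3) + 4 = 1*(-2/3) + 4 = -2/3 + 4 = 10/3 ≈ 3.3333)
b(-5*(-2))*B = (sqrt(2)*sqrt(-5*(-2)))*(10/3) = (sqrt(2)*sqrt(10))*(10/3) = (2*sqrt(5))*(10/3) = 20*sqrt(5)/3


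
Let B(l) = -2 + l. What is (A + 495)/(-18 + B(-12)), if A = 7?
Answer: -251/16 ≈ -15.688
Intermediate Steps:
(A + 495)/(-18 + B(-12)) = (7 + 495)/(-18 + (-2 - 12)) = 502/(-18 - 14) = 502/(-32) = 502*(-1/32) = -251/16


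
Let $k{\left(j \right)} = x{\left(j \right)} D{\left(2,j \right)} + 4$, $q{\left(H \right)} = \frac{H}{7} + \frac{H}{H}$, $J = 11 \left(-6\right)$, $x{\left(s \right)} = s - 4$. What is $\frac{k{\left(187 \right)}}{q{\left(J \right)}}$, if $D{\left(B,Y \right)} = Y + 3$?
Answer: $- \frac{243418}{59} \approx -4125.7$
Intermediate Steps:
$D{\left(B,Y \right)} = 3 + Y$
$x{\left(s \right)} = -4 + s$
$J = -66$
$q{\left(H \right)} = 1 + \frac{H}{7}$ ($q{\left(H \right)} = H \frac{1}{7} + 1 = \frac{H}{7} + 1 = 1 + \frac{H}{7}$)
$k{\left(j \right)} = 4 + \left(-4 + j\right) \left(3 + j\right)$ ($k{\left(j \right)} = \left(-4 + j\right) \left(3 + j\right) + 4 = 4 + \left(-4 + j\right) \left(3 + j\right)$)
$\frac{k{\left(187 \right)}}{q{\left(J \right)}} = \frac{-8 + 187^{2} - 187}{1 + \frac{1}{7} \left(-66\right)} = \frac{-8 + 34969 - 187}{1 - \frac{66}{7}} = \frac{34774}{- \frac{59}{7}} = 34774 \left(- \frac{7}{59}\right) = - \frac{243418}{59}$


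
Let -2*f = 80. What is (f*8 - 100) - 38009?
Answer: -38429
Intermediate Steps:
f = -40 (f = -½*80 = -40)
(f*8 - 100) - 38009 = (-40*8 - 100) - 38009 = (-320 - 100) - 38009 = -420 - 38009 = -38429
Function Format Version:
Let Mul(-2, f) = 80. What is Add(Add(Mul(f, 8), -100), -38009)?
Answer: -38429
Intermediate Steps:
f = -40 (f = Mul(Rational(-1, 2), 80) = -40)
Add(Add(Mul(f, 8), -100), -38009) = Add(Add(Mul(-40, 8), -100), -38009) = Add(Add(-320, -100), -38009) = Add(-420, -38009) = -38429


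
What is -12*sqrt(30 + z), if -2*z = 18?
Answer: -12*sqrt(21) ≈ -54.991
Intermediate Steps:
z = -9 (z = -1/2*18 = -9)
-12*sqrt(30 + z) = -12*sqrt(30 - 9) = -12*sqrt(21)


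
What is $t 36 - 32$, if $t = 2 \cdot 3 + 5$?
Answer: $364$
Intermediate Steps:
$t = 11$ ($t = 6 + 5 = 11$)
$t 36 - 32 = 11 \cdot 36 - 32 = 396 - 32 = 364$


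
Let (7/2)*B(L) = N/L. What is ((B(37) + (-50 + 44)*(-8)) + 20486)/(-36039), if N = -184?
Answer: -1772646/3111367 ≈ -0.56973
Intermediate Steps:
B(L) = -368/(7*L) (B(L) = 2*(-184/L)/7 = -368/(7*L))
((B(37) + (-50 + 44)*(-8)) + 20486)/(-36039) = ((-368/7/37 + (-50 + 44)*(-8)) + 20486)/(-36039) = ((-368/7*1/37 - 6*(-8)) + 20486)*(-1/36039) = ((-368/259 + 48) + 20486)*(-1/36039) = (12064/259 + 20486)*(-1/36039) = (5317938/259)*(-1/36039) = -1772646/3111367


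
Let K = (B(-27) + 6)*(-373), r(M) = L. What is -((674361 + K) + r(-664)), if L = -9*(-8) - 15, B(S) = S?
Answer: -682251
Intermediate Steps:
L = 57 (L = 72 - 15 = 57)
r(M) = 57
K = 7833 (K = (-27 + 6)*(-373) = -21*(-373) = 7833)
-((674361 + K) + r(-664)) = -((674361 + 7833) + 57) = -(682194 + 57) = -1*682251 = -682251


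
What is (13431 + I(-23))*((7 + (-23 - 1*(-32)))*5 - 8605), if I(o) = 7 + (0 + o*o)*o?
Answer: -10835275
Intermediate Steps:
I(o) = 7 + o³ (I(o) = 7 + (0 + o²)*o = 7 + o²*o = 7 + o³)
(13431 + I(-23))*((7 + (-23 - 1*(-32)))*5 - 8605) = (13431 + (7 + (-23)³))*((7 + (-23 - 1*(-32)))*5 - 8605) = (13431 + (7 - 12167))*((7 + (-23 + 32))*5 - 8605) = (13431 - 12160)*((7 + 9)*5 - 8605) = 1271*(16*5 - 8605) = 1271*(80 - 8605) = 1271*(-8525) = -10835275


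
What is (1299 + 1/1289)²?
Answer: 2803655545744/1661521 ≈ 1.6874e+6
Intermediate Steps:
(1299 + 1/1289)² = (1674412/1289)² = 2803655545744/1661521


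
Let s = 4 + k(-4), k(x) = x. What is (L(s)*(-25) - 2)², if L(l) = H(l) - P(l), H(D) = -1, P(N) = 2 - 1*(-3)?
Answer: 21904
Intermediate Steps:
P(N) = 5 (P(N) = 2 + 3 = 5)
s = 0 (s = 4 - 4 = 0)
L(l) = -6 (L(l) = -1 - 1*5 = -1 - 5 = -6)
(L(s)*(-25) - 2)² = (-6*(-25) - 2)² = (150 - 2)² = 148² = 21904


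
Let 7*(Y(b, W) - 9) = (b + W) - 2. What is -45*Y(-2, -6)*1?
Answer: -2385/7 ≈ -340.71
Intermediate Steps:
Y(b, W) = 61/7 + W/7 + b/7 (Y(b, W) = 9 + ((b + W) - 2)/7 = 9 + ((W + b) - 2)/7 = 9 + (-2 + W + b)/7 = 9 + (-2/7 + W/7 + b/7) = 61/7 + W/7 + b/7)
-45*Y(-2, -6)*1 = -45*(61/7 + (⅐)*(-6) + (⅐)*(-2))*1 = -45*(61/7 - 6/7 - 2/7)*1 = -45*53/7*1 = -2385/7*1 = -2385/7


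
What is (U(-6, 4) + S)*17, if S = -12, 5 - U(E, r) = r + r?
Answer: -255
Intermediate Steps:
U(E, r) = 5 - 2*r (U(E, r) = 5 - (r + r) = 5 - 2*r)
(U(-6, 4) + S)*17 = ((5 - 2*4) - 12)*17 = ((5 - 8) - 12)*17 = (-3 - 12)*17 = -15*17 = -255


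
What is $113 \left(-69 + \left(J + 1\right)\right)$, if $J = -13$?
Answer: $-9153$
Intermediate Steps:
$113 \left(-69 + \left(J + 1\right)\right) = 113 \left(-69 + \left(-13 + 1\right)\right) = 113 \left(-69 - 12\right) = 113 \left(-81\right) = -9153$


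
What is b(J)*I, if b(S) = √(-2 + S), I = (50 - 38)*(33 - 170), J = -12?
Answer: -1644*I*√14 ≈ -6151.3*I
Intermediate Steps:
I = -1644 (I = 12*(-137) = -1644)
b(J)*I = √(-2 - 12)*(-1644) = √(-14)*(-1644) = (I*√14)*(-1644) = -1644*I*√14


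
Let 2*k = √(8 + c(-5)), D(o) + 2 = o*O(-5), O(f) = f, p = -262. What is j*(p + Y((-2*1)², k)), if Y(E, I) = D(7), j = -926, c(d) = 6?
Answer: 276874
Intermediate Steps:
D(o) = -2 - 5*o (D(o) = -2 + o*(-5) = -2 - 5*o)
k = √14/2 (k = √(8 + 6)/2 = √14/2 ≈ 1.8708)
Y(E, I) = -37 (Y(E, I) = -2 - 5*7 = -2 - 35 = -37)
j*(p + Y((-2*1)², k)) = -926*(-262 - 37) = -926*(-299) = 276874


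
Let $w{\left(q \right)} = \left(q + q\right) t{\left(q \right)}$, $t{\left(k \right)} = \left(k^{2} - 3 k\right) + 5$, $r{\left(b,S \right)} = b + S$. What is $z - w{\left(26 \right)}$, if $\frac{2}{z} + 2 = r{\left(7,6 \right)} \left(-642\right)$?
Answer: $- \frac{130879945}{4174} \approx -31356.0$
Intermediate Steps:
$r{\left(b,S \right)} = S + b$
$t{\left(k \right)} = 5 + k^{2} - 3 k$
$w{\left(q \right)} = 2 q \left(5 + q^{2} - 3 q\right)$ ($w{\left(q \right)} = \left(q + q\right) \left(5 + q^{2} - 3 q\right) = 2 q \left(5 + q^{2} - 3 q\right)$)
$z = - \frac{1}{4174}$ ($z = \frac{2}{-2 + \left(6 + 7\right) \left(-642\right)} = \frac{2}{-2 + 13 \left(-642\right)} = \frac{2}{-2 - 8346} = \frac{2}{-8348} = 2 \left(- \frac{1}{8348}\right) = - \frac{1}{4174} \approx -0.00023958$)
$z - w{\left(26 \right)} = - \frac{1}{4174} - 2 \cdot 26 \left(5 + 26^{2} - 78\right) = - \frac{1}{4174} - 2 \cdot 26 \left(5 + 676 - 78\right) = - \frac{1}{4174} - 2 \cdot 26 \cdot 603 = - \frac{1}{4174} - 31356 = - \frac{130879945}{4174}$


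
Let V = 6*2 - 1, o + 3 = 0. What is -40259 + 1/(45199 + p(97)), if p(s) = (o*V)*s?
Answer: -1690797481/41998 ≈ -40259.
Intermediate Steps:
o = -3 (o = -3 + 0 = -3)
V = 11 (V = 12 - 1 = 11)
p(s) = -33*s (p(s) = (-3*11)*s = -33*s)
-40259 + 1/(45199 + p(97)) = -40259 + 1/(45199 - 33*97) = -40259 + 1/(45199 - 3201) = -40259 + 1/41998 = -1690797481/41998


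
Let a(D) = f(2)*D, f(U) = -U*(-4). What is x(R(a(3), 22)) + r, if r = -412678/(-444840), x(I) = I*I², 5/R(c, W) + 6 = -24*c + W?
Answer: 72472804043/78121021440 ≈ 0.92770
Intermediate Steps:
f(U) = 4*U
a(D) = 8*D (a(D) = (4*2)*D = 8*D)
R(c, W) = 5/(-6 + W - 24*c) (R(c, W) = 5/(-6 + (-24*c + W)) = 5/(-6 + (W - 24*c)) = 5/(-6 + W - 24*c))
x(I) = I³
r = 206339/222420 (r = -412678*(-1/444840) = 206339/222420 ≈ 0.92770)
x(R(a(3), 22)) + r = (-5/(6 - 1*22 + 24*(8*3)))³ + 206339/222420 = (-5/(6 - 22 + 24*24))³ + 206339/222420 = (-5/(6 - 22 + 576))³ + 206339/222420 = (-5/560)³ + 206339/222420 = (-5*1/560)³ + 206339/222420 = (-1/112)³ + 206339/222420 = -1/1404928 + 206339/222420 = 72472804043/78121021440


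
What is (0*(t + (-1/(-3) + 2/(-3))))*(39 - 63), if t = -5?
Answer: 0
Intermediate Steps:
(0*(t + (-1/(-3) + 2/(-3))))*(39 - 63) = (0*(-5 + (-1/(-3) + 2/(-3))))*(39 - 63) = (0*(-5 + (-1*(-⅓) + 2*(-⅓))))*(-24) = (0*(-5 + (⅓ - ⅔)))*(-24) = (0*(-5 - ⅓))*(-24) = (0*(-16/3))*(-24) = 0*(-24) = 0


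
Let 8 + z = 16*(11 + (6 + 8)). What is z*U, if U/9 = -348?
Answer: -1227744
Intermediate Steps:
U = -3132 (U = 9*(-348) = -3132)
z = 392 (z = -8 + 16*(11 + (6 + 8)) = -8 + 16*(11 + 14) = -8 + 16*25 = -8 + 400 = 392)
z*U = 392*(-3132) = -1227744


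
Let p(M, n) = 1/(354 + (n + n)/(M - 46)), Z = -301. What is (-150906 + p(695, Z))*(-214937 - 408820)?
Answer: 21569020434032955/229144 ≈ 9.4129e+10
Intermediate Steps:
p(M, n) = 1/(354 + 2*n/(-46 + M)) (p(M, n) = 1/(354 + (2*n)/(-46 + M)) = 1/(354 + 2*n/(-46 + M)))
(-150906 + p(695, Z))*(-214937 - 408820) = (-150906 + (-46 + 695)/(2*(-8142 - 301 + 177*695)))*(-214937 - 408820) = (-150906 + (½)*649/(-8142 - 301 + 123015))*(-623757) = (-150906 + (½)*649/114572)*(-623757) = (-150906 + (½)*(1/114572)*649)*(-623757) = (-150906 + 649/229144)*(-623757) = -34579203815/229144*(-623757) = 21569020434032955/229144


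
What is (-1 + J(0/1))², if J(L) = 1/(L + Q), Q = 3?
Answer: 4/9 ≈ 0.44444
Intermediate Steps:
J(L) = 1/(3 + L) (J(L) = 1/(L + 3) = 1/(3 + L))
(-1 + J(0/1))² = (-1 + 1/(3 + 0/1))² = (-1 + 1/(3 + 0*1))² = (-1 + 1/(3 + 0))² = (-1 + 1/3)² = (-1 + ⅓)² = (-⅔)² = 4/9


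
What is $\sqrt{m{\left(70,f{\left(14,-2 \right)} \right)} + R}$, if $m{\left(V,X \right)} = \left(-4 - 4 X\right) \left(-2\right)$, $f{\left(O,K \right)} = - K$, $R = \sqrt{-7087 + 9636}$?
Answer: $\sqrt{24 + \sqrt{2549}} \approx 8.6306$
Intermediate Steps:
$R = \sqrt{2549} \approx 50.488$
$m{\left(V,X \right)} = 8 + 8 X$
$\sqrt{m{\left(70,f{\left(14,-2 \right)} \right)} + R} = \sqrt{\left(8 + 8 \left(\left(-1\right) \left(-2\right)\right)\right) + \sqrt{2549}} = \sqrt{\left(8 + 8 \cdot 2\right) + \sqrt{2549}} = \sqrt{\left(8 + 16\right) + \sqrt{2549}} = \sqrt{24 + \sqrt{2549}}$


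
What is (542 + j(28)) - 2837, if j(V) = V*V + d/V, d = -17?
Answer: -42325/28 ≈ -1511.6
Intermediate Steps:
j(V) = V² - 17/V (j(V) = V*V - 17/V = V² - 17/V)
(542 + j(28)) - 2837 = (542 + (-17 + 28³)/28) - 2837 = (542 + (-17 + 21952)/28) - 2837 = (542 + (1/28)*21935) - 2837 = (542 + 21935/28) - 2837 = 37111/28 - 2837 = -42325/28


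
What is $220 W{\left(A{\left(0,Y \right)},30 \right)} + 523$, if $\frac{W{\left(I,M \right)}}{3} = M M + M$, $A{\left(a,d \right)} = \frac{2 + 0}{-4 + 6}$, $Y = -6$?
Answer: $614323$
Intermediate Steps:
$A{\left(a,d \right)} = 1$ ($A{\left(a,d \right)} = \frac{2}{2} = 2 \cdot \frac{1}{2} = 1$)
$W{\left(I,M \right)} = 3 M + 3 M^{2}$ ($W{\left(I,M \right)} = 3 \left(M M + M\right) = 3 \left(M^{2} + M\right) = 3 \left(M + M^{2}\right) = 3 M + 3 M^{2}$)
$220 W{\left(A{\left(0,Y \right)},30 \right)} + 523 = 220 \cdot 3 \cdot 30 \left(1 + 30\right) + 523 = 220 \cdot 3 \cdot 30 \cdot 31 + 523 = 220 \cdot 2790 + 523 = 613800 + 523 = 614323$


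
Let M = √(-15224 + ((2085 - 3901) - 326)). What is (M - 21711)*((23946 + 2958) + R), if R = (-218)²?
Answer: -1615906308 + 74428*I*√17366 ≈ -1.6159e+9 + 9.8081e+6*I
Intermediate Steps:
R = 47524
M = I*√17366 (M = √(-15224 + (-1816 - 326)) = √(-15224 - 2142) = √(-17366) = I*√17366 ≈ 131.78*I)
(M - 21711)*((23946 + 2958) + R) = (I*√17366 - 21711)*((23946 + 2958) + 47524) = (-21711 + I*√17366)*(26904 + 47524) = (-21711 + I*√17366)*74428 = -1615906308 + 74428*I*√17366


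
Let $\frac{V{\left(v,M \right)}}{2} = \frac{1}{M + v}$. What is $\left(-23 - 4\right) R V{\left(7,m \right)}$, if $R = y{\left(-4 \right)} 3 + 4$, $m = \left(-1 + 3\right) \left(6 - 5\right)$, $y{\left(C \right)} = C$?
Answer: $48$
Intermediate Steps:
$m = 2$ ($m = 2 \cdot 1 = 2$)
$V{\left(v,M \right)} = \frac{2}{M + v}$
$R = -8$ ($R = \left(-4\right) 3 + 4 = -12 + 4 = -8$)
$\left(-23 - 4\right) R V{\left(7,m \right)} = \left(-23 - 4\right) \left(-8\right) \frac{2}{2 + 7} = \left(-27\right) \left(-8\right) \frac{2}{9} = 216 \cdot 2 \cdot \frac{1}{9} = 216 \cdot \frac{2}{9} = 48$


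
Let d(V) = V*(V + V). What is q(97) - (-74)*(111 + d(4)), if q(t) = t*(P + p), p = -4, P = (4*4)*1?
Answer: 11746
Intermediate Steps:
P = 16 (P = 16*1 = 16)
d(V) = 2*V² (d(V) = V*(2*V) = 2*V²)
q(t) = 12*t (q(t) = t*(16 - 4) = t*12 = 12*t)
q(97) - (-74)*(111 + d(4)) = 12*97 - (-74)*(111 + 2*4²) = 1164 - (-74)*(111 + 2*16) = 1164 - (-74)*(111 + 32) = 1164 - (-74)*143 = 1164 - 1*(-10582) = 1164 + 10582 = 11746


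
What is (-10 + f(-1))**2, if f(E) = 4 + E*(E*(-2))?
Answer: 64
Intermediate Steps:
f(E) = 4 - 2*E**2 (f(E) = 4 + E*(-2*E) = 4 - 2*E**2)
(-10 + f(-1))**2 = (-10 + (4 - 2*(-1)**2))**2 = (-10 + (4 - 2*1))**2 = (-10 + (4 - 2))**2 = (-10 + 2)**2 = (-8)**2 = 64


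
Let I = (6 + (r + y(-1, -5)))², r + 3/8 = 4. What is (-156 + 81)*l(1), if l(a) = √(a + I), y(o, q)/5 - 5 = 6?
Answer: -75*√267353/8 ≈ -4847.5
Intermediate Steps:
r = 29/8 (r = -3/8 + 4 = 29/8 ≈ 3.6250)
y(o, q) = 55 (y(o, q) = 25 + 5*6 = 25 + 30 = 55)
I = 267289/64 (I = (6 + (29/8 + 55))² = (6 + 469/8)² = (517/8)² = 267289/64 ≈ 4176.4)
l(a) = √(267289/64 + a) (l(a) = √(a + 267289/64) = √(267289/64 + a))
(-156 + 81)*l(1) = (-156 + 81)*(√(267289 + 64*1)/8) = -75*√(267289 + 64)/8 = -75*√267353/8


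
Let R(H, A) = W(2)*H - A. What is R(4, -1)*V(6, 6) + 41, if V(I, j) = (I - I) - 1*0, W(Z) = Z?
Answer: 41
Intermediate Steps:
V(I, j) = 0 (V(I, j) = 0 + 0 = 0)
R(H, A) = -A + 2*H (R(H, A) = 2*H - A = -A + 2*H)
R(4, -1)*V(6, 6) + 41 = (-1*(-1) + 2*4)*0 + 41 = (1 + 8)*0 + 41 = 9*0 + 41 = 0 + 41 = 41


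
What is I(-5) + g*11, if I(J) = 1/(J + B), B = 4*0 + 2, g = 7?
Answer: 230/3 ≈ 76.667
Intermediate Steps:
B = 2 (B = 0 + 2 = 2)
I(J) = 1/(2 + J) (I(J) = 1/(J + 2) = 1/(2 + J))
I(-5) + g*11 = 1/(2 - 5) + 7*11 = 1/(-3) + 77 = -⅓ + 77 = 230/3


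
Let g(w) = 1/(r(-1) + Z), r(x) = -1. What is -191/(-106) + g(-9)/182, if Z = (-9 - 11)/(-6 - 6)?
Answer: 34921/19292 ≈ 1.8101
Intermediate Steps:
Z = 5/3 (Z = -20/(-12) = -20*(-1/12) = 5/3 ≈ 1.6667)
g(w) = 3/2 (g(w) = 1/(-1 + 5/3) = 1/(⅔) = 3/2)
-191/(-106) + g(-9)/182 = -191/(-106) + (3/2)/182 = -191*(-1/106) + (3/2)*(1/182) = 191/106 + 3/364 = 34921/19292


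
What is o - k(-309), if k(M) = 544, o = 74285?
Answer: 73741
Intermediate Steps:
o - k(-309) = 74285 - 1*544 = 74285 - 544 = 73741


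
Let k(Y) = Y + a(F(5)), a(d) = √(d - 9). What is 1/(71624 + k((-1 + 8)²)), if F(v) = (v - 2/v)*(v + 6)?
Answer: 358365/25685094437 - 4*√65/25685094437 ≈ 1.3951e-5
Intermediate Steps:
F(v) = (6 + v)*(v - 2/v) (F(v) = (v - 2/v)*(6 + v) = (6 + v)*(v - 2/v))
a(d) = √(-9 + d)
k(Y) = Y + 4*√65/5 (k(Y) = Y + √(-9 + (-2 + 5² - 12/5 + 6*5)) = Y + √(-9 + (-2 + 25 - 12*⅕ + 30)) = Y + √(-9 + (-2 + 25 - 12/5 + 30)) = Y + √(-9 + 253/5) = Y + √(208/5) = Y + 4*√65/5)
1/(71624 + k((-1 + 8)²)) = 1/(71624 + ((-1 + 8)² + 4*√65/5)) = 1/(71624 + (7² + 4*√65/5)) = 1/(71624 + (49 + 4*√65/5)) = 1/(71673 + 4*√65/5)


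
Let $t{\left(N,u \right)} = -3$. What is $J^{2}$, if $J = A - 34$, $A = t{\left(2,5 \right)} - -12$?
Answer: $625$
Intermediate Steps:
$A = 9$ ($A = -3 - -12 = -3 + 12 = 9$)
$J = -25$ ($J = 9 - 34 = -25$)
$J^{2} = \left(-25\right)^{2} = 625$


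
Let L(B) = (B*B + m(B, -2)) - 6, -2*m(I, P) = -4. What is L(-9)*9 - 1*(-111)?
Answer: 804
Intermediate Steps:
m(I, P) = 2 (m(I, P) = -½*(-4) = 2)
L(B) = -4 + B² (L(B) = (B*B + 2) - 6 = (B² + 2) - 6 = (2 + B²) - 6 = -4 + B²)
L(-9)*9 - 1*(-111) = (-4 + (-9)²)*9 - 1*(-111) = (-4 + 81)*9 + 111 = 77*9 + 111 = 693 + 111 = 804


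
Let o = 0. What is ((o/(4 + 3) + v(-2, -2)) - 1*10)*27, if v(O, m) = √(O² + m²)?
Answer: -270 + 54*√2 ≈ -193.63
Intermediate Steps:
((o/(4 + 3) + v(-2, -2)) - 1*10)*27 = ((0/(4 + 3) + √((-2)² + (-2)²)) - 1*10)*27 = ((0/7 + √(4 + 4)) - 10)*27 = ((0*(⅐) + √8) - 10)*27 = ((0 + 2*√2) - 10)*27 = (2*√2 - 10)*27 = (-10 + 2*√2)*27 = -270 + 54*√2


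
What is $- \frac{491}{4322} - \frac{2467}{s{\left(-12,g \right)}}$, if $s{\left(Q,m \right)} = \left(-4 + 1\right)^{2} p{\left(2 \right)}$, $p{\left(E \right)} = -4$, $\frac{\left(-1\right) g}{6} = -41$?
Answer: $\frac{5322349}{77796} \approx 68.414$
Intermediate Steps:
$g = 246$ ($g = \left(-6\right) \left(-41\right) = 246$)
$s{\left(Q,m \right)} = -36$ ($s{\left(Q,m \right)} = \left(-4 + 1\right)^{2} \left(-4\right) = \left(-3\right)^{2} \left(-4\right) = 9 \left(-4\right) = -36$)
$- \frac{491}{4322} - \frac{2467}{s{\left(-12,g \right)}} = - \frac{491}{4322} - \frac{2467}{-36} = \left(-491\right) \frac{1}{4322} - - \frac{2467}{36} = - \frac{491}{4322} + \frac{2467}{36} = \frac{5322349}{77796}$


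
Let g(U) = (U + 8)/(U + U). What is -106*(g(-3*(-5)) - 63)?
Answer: 98951/15 ≈ 6596.7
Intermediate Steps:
g(U) = (8 + U)/(2*U) (g(U) = (8 + U)/((2*U)) = (8 + U)*(1/(2*U)) = (8 + U)/(2*U))
-106*(g(-3*(-5)) - 63) = -106*((8 - 3*(-5))/(2*((-3*(-5)))) - 63) = -106*((½)*(8 + 15)/15 - 63) = -106*((½)*(1/15)*23 - 63) = -106*(23/30 - 63) = -106*(-1867/30) = 98951/15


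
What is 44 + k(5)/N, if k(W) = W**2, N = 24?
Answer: 1081/24 ≈ 45.042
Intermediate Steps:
44 + k(5)/N = 44 + 5**2/24 = 44 + (1/24)*25 = 44 + 25/24 = 1081/24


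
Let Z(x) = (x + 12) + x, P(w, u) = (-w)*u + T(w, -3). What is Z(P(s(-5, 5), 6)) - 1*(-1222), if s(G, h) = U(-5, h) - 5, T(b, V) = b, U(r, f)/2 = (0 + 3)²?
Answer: 1104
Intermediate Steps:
U(r, f) = 18 (U(r, f) = 2*(0 + 3)² = 2*3² = 2*9 = 18)
s(G, h) = 13 (s(G, h) = 18 - 5 = 13)
P(w, u) = w - u*w (P(w, u) = (-w)*u + w = -u*w + w = w - u*w)
Z(x) = 12 + 2*x (Z(x) = (12 + x) + x = 12 + 2*x)
Z(P(s(-5, 5), 6)) - 1*(-1222) = (12 + 2*(13*(1 - 1*6))) - 1*(-1222) = (12 + 2*(13*(1 - 6))) + 1222 = (12 + 2*(13*(-5))) + 1222 = (12 + 2*(-65)) + 1222 = (12 - 130) + 1222 = -118 + 1222 = 1104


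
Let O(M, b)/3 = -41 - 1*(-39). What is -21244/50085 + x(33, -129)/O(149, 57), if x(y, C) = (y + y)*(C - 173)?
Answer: 166361126/50085 ≈ 3321.6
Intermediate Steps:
O(M, b) = -6 (O(M, b) = 3*(-41 - 1*(-39)) = 3*(-41 + 39) = 3*(-2) = -6)
x(y, C) = 2*y*(-173 + C) (x(y, C) = (2*y)*(-173 + C) = 2*y*(-173 + C))
-21244/50085 + x(33, -129)/O(149, 57) = -21244/50085 + (2*33*(-173 - 129))/(-6) = -21244*1/50085 + (2*33*(-302))*(-1/6) = -21244/50085 - 19932*(-1/6) = -21244/50085 + 3322 = 166361126/50085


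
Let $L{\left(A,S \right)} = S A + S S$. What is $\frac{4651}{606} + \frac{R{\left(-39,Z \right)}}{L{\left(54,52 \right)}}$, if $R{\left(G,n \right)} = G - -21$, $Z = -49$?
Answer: $\frac{6406351}{835068} \approx 7.6717$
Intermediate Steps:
$L{\left(A,S \right)} = S^{2} + A S$ ($L{\left(A,S \right)} = A S + S^{2} = S^{2} + A S$)
$R{\left(G,n \right)} = 21 + G$ ($R{\left(G,n \right)} = G + 21 = 21 + G$)
$\frac{4651}{606} + \frac{R{\left(-39,Z \right)}}{L{\left(54,52 \right)}} = \frac{4651}{606} + \frac{21 - 39}{52 \left(54 + 52\right)} = 4651 \cdot \frac{1}{606} - \frac{18}{52 \cdot 106} = \frac{4651}{606} - \frac{18}{5512} = \frac{4651}{606} - \frac{9}{2756} = \frac{6406351}{835068}$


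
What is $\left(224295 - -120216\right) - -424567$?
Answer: $769078$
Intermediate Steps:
$\left(224295 - -120216\right) - -424567 = \left(224295 + 120216\right) + 424567 = 344511 + 424567 = 769078$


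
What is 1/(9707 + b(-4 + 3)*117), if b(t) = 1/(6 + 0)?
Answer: 2/19453 ≈ 0.00010281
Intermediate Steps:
b(t) = 1/6
1/(9707 + b(-4 + 3)*117) = 1/(9707 + (1/6)*117) = 1/(9707 + 39/2) = 1/(19453/2) = 2/19453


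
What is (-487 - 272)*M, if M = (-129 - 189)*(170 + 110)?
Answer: 67581360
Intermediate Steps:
M = -89040 (M = -318*280 = -89040)
(-487 - 272)*M = (-487 - 272)*(-89040) = -759*(-89040) = 67581360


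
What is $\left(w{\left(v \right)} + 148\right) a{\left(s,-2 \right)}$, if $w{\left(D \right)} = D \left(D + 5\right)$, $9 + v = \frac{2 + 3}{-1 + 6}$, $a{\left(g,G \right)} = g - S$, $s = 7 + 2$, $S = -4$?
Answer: $2236$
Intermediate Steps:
$s = 9$
$a{\left(g,G \right)} = 4 + g$ ($a{\left(g,G \right)} = g - -4 = g + 4 = 4 + g$)
$v = -8$ ($v = -9 + \frac{2 + 3}{-1 + 6} = -9 + \frac{5}{5} = -9 + 5 \cdot \frac{1}{5} = -9 + 1 = -8$)
$w{\left(D \right)} = D \left(5 + D\right)$
$\left(w{\left(v \right)} + 148\right) a{\left(s,-2 \right)} = \left(- 8 \left(5 - 8\right) + 148\right) \left(4 + 9\right) = \left(\left(-8\right) \left(-3\right) + 148\right) 13 = \left(24 + 148\right) 13 = 172 \cdot 13 = 2236$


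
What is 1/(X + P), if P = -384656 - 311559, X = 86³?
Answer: -1/60159 ≈ -1.6623e-5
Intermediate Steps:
X = 636056
P = -696215
1/(X + P) = 1/(636056 - 696215) = 1/(-60159) = -1/60159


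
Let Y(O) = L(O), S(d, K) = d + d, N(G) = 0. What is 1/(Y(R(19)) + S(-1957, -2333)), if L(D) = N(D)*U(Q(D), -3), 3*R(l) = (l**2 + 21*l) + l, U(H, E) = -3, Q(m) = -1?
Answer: -1/3914 ≈ -0.00025549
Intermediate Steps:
S(d, K) = 2*d
R(l) = l**2/3 + 22*l/3 (R(l) = ((l**2 + 21*l) + l)/3 = (l**2 + 22*l)/3 = l**2/3 + 22*l/3)
L(D) = 0 (L(D) = 0*(-3) = 0)
Y(O) = 0
1/(Y(R(19)) + S(-1957, -2333)) = 1/(0 + 2*(-1957)) = 1/(0 - 3914) = 1/(-3914) = -1/3914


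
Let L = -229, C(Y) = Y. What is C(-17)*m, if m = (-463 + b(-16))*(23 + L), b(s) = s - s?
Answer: -1621426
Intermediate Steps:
b(s) = 0
m = 95378 (m = (-463 + 0)*(23 - 229) = -463*(-206) = 95378)
C(-17)*m = -17*95378 = -1621426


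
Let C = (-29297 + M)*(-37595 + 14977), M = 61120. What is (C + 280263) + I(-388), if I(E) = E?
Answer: -719492739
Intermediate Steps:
C = -719772614 (C = (-29297 + 61120)*(-37595 + 14977) = 31823*(-22618) = -719772614)
(C + 280263) + I(-388) = (-719772614 + 280263) - 388 = -719492351 - 388 = -719492739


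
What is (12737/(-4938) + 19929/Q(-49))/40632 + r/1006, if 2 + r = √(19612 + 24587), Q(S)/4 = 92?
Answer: -13346780365/18569708802432 + 3*√4911/1006 ≈ 0.20826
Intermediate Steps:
Q(S) = 368 (Q(S) = 4*92 = 368)
r = -2 + 3*√4911 (r = -2 + √(19612 + 24587) = -2 + √44199 = -2 + 3*√4911 ≈ 208.24)
(12737/(-4938) + 19929/Q(-49))/40632 + r/1006 = (12737/(-4938) + 19929/368)/40632 + (-2 + 3*√4911)/1006 = (12737*(-1/4938) + 19929*(1/368))*(1/40632) + (-2 + 3*√4911)*(1/1006) = (-12737/4938 + 19929/368)*(1/40632) + (-1/503 + 3*√4911/1006) = (46861093/908592)*(1/40632) + (-1/503 + 3*√4911/1006) = 46861093/36917910144 + (-1/503 + 3*√4911/1006) = -13346780365/18569708802432 + 3*√4911/1006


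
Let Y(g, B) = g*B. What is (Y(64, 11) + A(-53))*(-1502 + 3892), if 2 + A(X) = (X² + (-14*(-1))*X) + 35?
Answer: 6701560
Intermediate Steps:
Y(g, B) = B*g
A(X) = 33 + X² + 14*X (A(X) = -2 + ((X² + (-14*(-1))*X) + 35) = -2 + ((X² + 14*X) + 35) = -2 + (35 + X² + 14*X) = 33 + X² + 14*X)
(Y(64, 11) + A(-53))*(-1502 + 3892) = (11*64 + (33 + (-53)² + 14*(-53)))*(-1502 + 3892) = (704 + (33 + 2809 - 742))*2390 = (704 + 2100)*2390 = 2804*2390 = 6701560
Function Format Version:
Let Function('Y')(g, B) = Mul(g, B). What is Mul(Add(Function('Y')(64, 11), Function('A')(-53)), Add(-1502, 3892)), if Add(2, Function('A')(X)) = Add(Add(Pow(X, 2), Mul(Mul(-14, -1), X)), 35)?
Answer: 6701560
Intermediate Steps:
Function('Y')(g, B) = Mul(B, g)
Function('A')(X) = Add(33, Pow(X, 2), Mul(14, X)) (Function('A')(X) = Add(-2, Add(Add(Pow(X, 2), Mul(Mul(-14, -1), X)), 35)) = Add(-2, Add(Add(Pow(X, 2), Mul(14, X)), 35)) = Add(-2, Add(35, Pow(X, 2), Mul(14, X))) = Add(33, Pow(X, 2), Mul(14, X)))
Mul(Add(Function('Y')(64, 11), Function('A')(-53)), Add(-1502, 3892)) = Mul(Add(Mul(11, 64), Add(33, Pow(-53, 2), Mul(14, -53))), Add(-1502, 3892)) = Mul(Add(704, Add(33, 2809, -742)), 2390) = Mul(Add(704, 2100), 2390) = Mul(2804, 2390) = 6701560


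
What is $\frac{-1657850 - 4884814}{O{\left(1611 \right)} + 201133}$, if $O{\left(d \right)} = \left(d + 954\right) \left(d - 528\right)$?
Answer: $- \frac{1635666}{744757} \approx -2.1962$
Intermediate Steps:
$O{\left(d \right)} = \left(-528 + d\right) \left(954 + d\right)$ ($O{\left(d \right)} = \left(954 + d\right) \left(-528 + d\right) = \left(-528 + d\right) \left(954 + d\right)$)
$\frac{-1657850 - 4884814}{O{\left(1611 \right)} + 201133} = \frac{-1657850 - 4884814}{\left(-503712 + 1611^{2} + 426 \cdot 1611\right) + 201133} = - \frac{6542664}{\left(-503712 + 2595321 + 686286\right) + 201133} = - \frac{6542664}{2777895 + 201133} = - \frac{6542664}{2979028} = \left(-6542664\right) \frac{1}{2979028} = - \frac{1635666}{744757}$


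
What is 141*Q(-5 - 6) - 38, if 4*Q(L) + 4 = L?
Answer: -2267/4 ≈ -566.75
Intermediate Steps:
Q(L) = -1 + L/4
141*Q(-5 - 6) - 38 = 141*(-1 + (-5 - 6)/4) - 38 = 141*(-1 + (1/4)*(-11)) - 38 = 141*(-1 - 11/4) - 38 = 141*(-15/4) - 38 = -2115/4 - 38 = -2267/4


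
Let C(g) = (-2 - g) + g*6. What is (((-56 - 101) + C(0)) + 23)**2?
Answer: 18496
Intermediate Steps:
C(g) = -2 + 5*g (C(g) = (-2 - g) + 6*g = -2 + 5*g)
(((-56 - 101) + C(0)) + 23)**2 = (((-56 - 101) + (-2 + 5*0)) + 23)**2 = ((-157 + (-2 + 0)) + 23)**2 = ((-157 - 2) + 23)**2 = (-159 + 23)**2 = (-136)**2 = 18496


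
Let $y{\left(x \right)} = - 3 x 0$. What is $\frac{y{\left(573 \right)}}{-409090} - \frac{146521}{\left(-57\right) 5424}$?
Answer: $\frac{146521}{309168} \approx 0.47392$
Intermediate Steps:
$y{\left(x \right)} = 0$
$\frac{y{\left(573 \right)}}{-409090} - \frac{146521}{\left(-57\right) 5424} = \frac{0}{-409090} - \frac{146521}{\left(-57\right) 5424} = 0 \left(- \frac{1}{409090}\right) - \frac{146521}{-309168} = 0 - - \frac{146521}{309168} = 0 + \frac{146521}{309168} = \frac{146521}{309168}$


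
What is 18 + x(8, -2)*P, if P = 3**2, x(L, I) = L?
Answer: 90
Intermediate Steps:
P = 9
18 + x(8, -2)*P = 18 + 8*9 = 18 + 72 = 90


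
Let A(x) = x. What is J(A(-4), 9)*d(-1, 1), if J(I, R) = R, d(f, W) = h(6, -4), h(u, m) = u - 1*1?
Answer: 45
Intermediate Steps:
h(u, m) = -1 + u (h(u, m) = u - 1 = -1 + u)
d(f, W) = 5 (d(f, W) = -1 + 6 = 5)
J(A(-4), 9)*d(-1, 1) = 9*5 = 45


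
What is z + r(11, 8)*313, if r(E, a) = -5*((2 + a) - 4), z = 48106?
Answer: 38716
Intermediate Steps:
r(E, a) = 10 - 5*a (r(E, a) = -5*(-2 + a) = 10 - 5*a)
z + r(11, 8)*313 = 48106 + (10 - 5*8)*313 = 48106 + (10 - 40)*313 = 48106 - 30*313 = 48106 - 9390 = 38716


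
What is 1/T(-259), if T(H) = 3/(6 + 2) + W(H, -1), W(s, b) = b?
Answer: -8/5 ≈ -1.6000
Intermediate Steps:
T(H) = -5/8 (T(H) = 3/(6 + 2) - 1 = 3/8 - 1 = -5/8)
1/T(-259) = 1/(-5/8) = -8/5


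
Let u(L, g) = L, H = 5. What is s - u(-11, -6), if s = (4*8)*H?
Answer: 171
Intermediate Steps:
s = 160 (s = (4*8)*5 = 32*5 = 160)
s - u(-11, -6) = 160 - 1*(-11) = 160 + 11 = 171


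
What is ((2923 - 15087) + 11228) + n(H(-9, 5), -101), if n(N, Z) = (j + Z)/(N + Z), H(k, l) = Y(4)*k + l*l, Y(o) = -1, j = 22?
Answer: -62633/67 ≈ -934.82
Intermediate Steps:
H(k, l) = l² - k (H(k, l) = -k + l*l = -k + l² = l² - k)
n(N, Z) = (22 + Z)/(N + Z)
((2923 - 15087) + 11228) + n(H(-9, 5), -101) = ((2923 - 15087) + 11228) + (22 - 101)/((5² - 1*(-9)) - 101) = (-12164 + 11228) - 79/((25 + 9) - 101) = -936 - 79/(34 - 101) = -936 - 79/(-67) = -936 - 1/67*(-79) = -936 + 79/67 = -62633/67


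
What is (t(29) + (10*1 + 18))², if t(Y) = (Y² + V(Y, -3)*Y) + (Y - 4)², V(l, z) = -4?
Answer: 1898884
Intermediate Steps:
t(Y) = Y² + (-4 + Y)² - 4*Y (t(Y) = (Y² - 4*Y) + (Y - 4)² = (Y² - 4*Y) + (-4 + Y)² = Y² + (-4 + Y)² - 4*Y)
(t(29) + (10*1 + 18))² = ((16 - 12*29 + 2*29²) + (10*1 + 18))² = ((16 - 348 + 2*841) + (10 + 18))² = ((16 - 348 + 1682) + 28)² = (1350 + 28)² = 1378² = 1898884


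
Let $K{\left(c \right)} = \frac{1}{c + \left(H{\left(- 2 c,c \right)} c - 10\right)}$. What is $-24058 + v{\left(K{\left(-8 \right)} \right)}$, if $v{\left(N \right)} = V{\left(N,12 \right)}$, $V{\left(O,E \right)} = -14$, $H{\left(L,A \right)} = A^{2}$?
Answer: $-24072$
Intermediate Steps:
$K{\left(c \right)} = \frac{1}{-10 + c + c^{3}}$ ($K{\left(c \right)} = \frac{1}{c + \left(c^{2} c - 10\right)} = \frac{1}{c + \left(c^{3} - 10\right)} = \frac{1}{c + \left(-10 + c^{3}\right)} = \frac{1}{-10 + c + c^{3}}$)
$v{\left(N \right)} = -14$
$-24058 + v{\left(K{\left(-8 \right)} \right)} = -24058 - 14 = -24072$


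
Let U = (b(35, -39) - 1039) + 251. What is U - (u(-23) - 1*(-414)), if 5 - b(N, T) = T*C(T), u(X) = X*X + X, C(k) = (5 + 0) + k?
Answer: -3029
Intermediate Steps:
C(k) = 5 + k
u(X) = X + X² (u(X) = X² + X = X + X²)
b(N, T) = 5 - T*(5 + T)
U = -2109 (U = ((5 - 1*(-39)*(5 - 39)) - 1039) + 251 = ((5 - 1*(-39)*(-34)) - 1039) + 251 = ((5 - 1326) - 1039) + 251 = (-1321 - 1039) + 251 = -2360 + 251 = -2109)
U - (u(-23) - 1*(-414)) = -2109 - (-23*(1 - 23) - 1*(-414)) = -2109 - (-23*(-22) + 414) = -2109 - (506 + 414) = -2109 - 1*920 = -2109 - 920 = -3029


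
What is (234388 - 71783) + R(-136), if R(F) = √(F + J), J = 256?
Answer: 162605 + 2*√30 ≈ 1.6262e+5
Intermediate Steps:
R(F) = √(256 + F) (R(F) = √(F + 256) = √(256 + F))
(234388 - 71783) + R(-136) = (234388 - 71783) + √(256 - 136) = 162605 + √120 = 162605 + 2*√30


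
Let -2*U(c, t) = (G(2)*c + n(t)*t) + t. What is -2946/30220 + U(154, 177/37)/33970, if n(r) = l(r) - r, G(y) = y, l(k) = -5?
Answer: -2850109655/28107579692 ≈ -0.10140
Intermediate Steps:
n(r) = -5 - r
U(c, t) = -c - t/2 - t*(-5 - t)/2 (U(c, t) = -((2*c + (-5 - t)*t) + t)/2 = -((2*c + t*(-5 - t)) + t)/2 = -(t + 2*c + t*(-5 - t))/2 = -c - t/2 - t*(-5 - t)/2)
-2946/30220 + U(154, 177/37)/33970 = -2946/30220 + ((177/37)**2/2 - 1*154 + 2*(177/37))/33970 = -2946*1/30220 + ((177*(1/37))**2/2 - 154 + 2*(177*(1/37)))*(1/33970) = -1473/15110 + ((177/37)**2/2 - 154 + 2*(177/37))*(1/33970) = -1473/15110 + ((1/2)*(31329/1369) - 154 + 354/37)*(1/33970) = -1473/15110 + (31329/2738 - 154 + 354/37)*(1/33970) = -1473/15110 - 364127/2738*1/33970 = -1473/15110 - 364127/93009860 = -2850109655/28107579692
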